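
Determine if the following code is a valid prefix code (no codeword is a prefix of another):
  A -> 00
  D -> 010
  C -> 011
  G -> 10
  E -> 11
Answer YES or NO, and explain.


Checking each pair (does one codeword prefix another?):
  A='00' vs D='010': no prefix
  A='00' vs C='011': no prefix
  A='00' vs G='10': no prefix
  A='00' vs E='11': no prefix
  D='010' vs A='00': no prefix
  D='010' vs C='011': no prefix
  D='010' vs G='10': no prefix
  D='010' vs E='11': no prefix
  C='011' vs A='00': no prefix
  C='011' vs D='010': no prefix
  C='011' vs G='10': no prefix
  C='011' vs E='11': no prefix
  G='10' vs A='00': no prefix
  G='10' vs D='010': no prefix
  G='10' vs C='011': no prefix
  G='10' vs E='11': no prefix
  E='11' vs A='00': no prefix
  E='11' vs D='010': no prefix
  E='11' vs C='011': no prefix
  E='11' vs G='10': no prefix
No violation found over all pairs.

YES -- this is a valid prefix code. No codeword is a prefix of any other codeword.


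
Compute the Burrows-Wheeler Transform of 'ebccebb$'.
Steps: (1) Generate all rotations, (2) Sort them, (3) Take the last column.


Rotations (sorted):
  0: $ebccebb -> last char: b
  1: b$ebcceb -> last char: b
  2: bb$ebcce -> last char: e
  3: bccebb$e -> last char: e
  4: ccebb$eb -> last char: b
  5: cebb$ebc -> last char: c
  6: ebb$ebcc -> last char: c
  7: ebccebb$ -> last char: $


BWT = bbeebcc$


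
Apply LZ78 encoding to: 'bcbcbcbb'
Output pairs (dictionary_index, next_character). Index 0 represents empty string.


LZ78 encoding steps:
Dictionary: {0: ''}
Step 1: w='' (idx 0), next='b' -> output (0, 'b'), add 'b' as idx 1
Step 2: w='' (idx 0), next='c' -> output (0, 'c'), add 'c' as idx 2
Step 3: w='b' (idx 1), next='c' -> output (1, 'c'), add 'bc' as idx 3
Step 4: w='bc' (idx 3), next='b' -> output (3, 'b'), add 'bcb' as idx 4
Step 5: w='b' (idx 1), end of input -> output (1, '')


Encoded: [(0, 'b'), (0, 'c'), (1, 'c'), (3, 'b'), (1, '')]


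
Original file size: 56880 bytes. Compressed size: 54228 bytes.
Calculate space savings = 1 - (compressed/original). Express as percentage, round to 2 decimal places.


ratio = compressed/original = 54228/56880 = 0.953376
savings = 1 - ratio = 1 - 0.953376 = 0.046624
as a percentage: 0.046624 * 100 = 4.66%

Space savings = 1 - 54228/56880 = 4.66%


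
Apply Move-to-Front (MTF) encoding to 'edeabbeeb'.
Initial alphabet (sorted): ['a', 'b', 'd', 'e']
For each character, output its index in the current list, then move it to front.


MTF encoding:
'e': index 3 in ['a', 'b', 'd', 'e'] -> ['e', 'a', 'b', 'd']
'd': index 3 in ['e', 'a', 'b', 'd'] -> ['d', 'e', 'a', 'b']
'e': index 1 in ['d', 'e', 'a', 'b'] -> ['e', 'd', 'a', 'b']
'a': index 2 in ['e', 'd', 'a', 'b'] -> ['a', 'e', 'd', 'b']
'b': index 3 in ['a', 'e', 'd', 'b'] -> ['b', 'a', 'e', 'd']
'b': index 0 in ['b', 'a', 'e', 'd'] -> ['b', 'a', 'e', 'd']
'e': index 2 in ['b', 'a', 'e', 'd'] -> ['e', 'b', 'a', 'd']
'e': index 0 in ['e', 'b', 'a', 'd'] -> ['e', 'b', 'a', 'd']
'b': index 1 in ['e', 'b', 'a', 'd'] -> ['b', 'e', 'a', 'd']


Output: [3, 3, 1, 2, 3, 0, 2, 0, 1]


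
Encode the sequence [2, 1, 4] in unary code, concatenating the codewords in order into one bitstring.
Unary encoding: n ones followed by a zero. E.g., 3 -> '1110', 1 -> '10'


Encode each number as n ones followed by a terminating 0:
  2 -> 110 (3 bits)
  1 -> 10 (2 bits)
  4 -> 11110 (5 bits)
Total length = 3 + 2 + 5 = 10 bits.

Unary([2, 1, 4]) = 1101011110 (10 bits)


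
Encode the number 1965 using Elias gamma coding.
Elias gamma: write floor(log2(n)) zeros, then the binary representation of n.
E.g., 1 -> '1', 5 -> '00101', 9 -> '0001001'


num_bits = floor(log2(1965)) + 1 = 11
leading_zeros = num_bits - 1 = 10
binary(1965) = 11110101101

Elias gamma(1965) = '0000000000' + '11110101101' = 000000000011110101101 (21 bits)


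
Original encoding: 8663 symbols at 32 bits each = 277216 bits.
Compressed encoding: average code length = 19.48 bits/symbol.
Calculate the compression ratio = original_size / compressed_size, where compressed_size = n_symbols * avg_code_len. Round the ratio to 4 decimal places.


original_size = n_symbols * orig_bits = 8663 * 32 = 277216 bits
compressed_size = n_symbols * avg_code_len = 8663 * 19.48 = 168755.24 bits
ratio = original_size / compressed_size = 277216 / 168755.24 = 1.6427

Compression ratio = 1.6427


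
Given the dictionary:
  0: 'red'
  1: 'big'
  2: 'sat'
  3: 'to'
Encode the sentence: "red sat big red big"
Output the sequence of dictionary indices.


Look up each word in the dictionary:
  'red' -> 0
  'sat' -> 2
  'big' -> 1
  'red' -> 0
  'big' -> 1

Encoded: [0, 2, 1, 0, 1]


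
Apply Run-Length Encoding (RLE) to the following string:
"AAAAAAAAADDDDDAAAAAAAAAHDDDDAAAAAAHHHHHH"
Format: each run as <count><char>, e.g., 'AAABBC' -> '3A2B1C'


Scanning runs left to right:
  i=0: run of 'A' x 9 -> '9A'
  i=9: run of 'D' x 5 -> '5D'
  i=14: run of 'A' x 9 -> '9A'
  i=23: run of 'H' x 1 -> '1H'
  i=24: run of 'D' x 4 -> '4D'
  i=28: run of 'A' x 6 -> '6A'
  i=34: run of 'H' x 6 -> '6H'

RLE = 9A5D9A1H4D6A6H


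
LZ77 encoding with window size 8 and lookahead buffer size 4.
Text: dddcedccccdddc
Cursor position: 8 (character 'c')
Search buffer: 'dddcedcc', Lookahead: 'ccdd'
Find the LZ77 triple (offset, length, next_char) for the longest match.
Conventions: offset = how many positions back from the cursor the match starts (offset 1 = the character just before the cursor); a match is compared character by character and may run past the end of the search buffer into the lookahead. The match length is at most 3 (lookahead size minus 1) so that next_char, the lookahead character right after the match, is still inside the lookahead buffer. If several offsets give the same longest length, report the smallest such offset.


Try each offset into the search buffer:
  offset=1 (pos 7, char 'c'): match length 2
  offset=2 (pos 6, char 'c'): match length 2
  offset=3 (pos 5, char 'd'): match length 0
  offset=4 (pos 4, char 'e'): match length 0
  offset=5 (pos 3, char 'c'): match length 1
  offset=6 (pos 2, char 'd'): match length 0
  offset=7 (pos 1, char 'd'): match length 0
  offset=8 (pos 0, char 'd'): match length 0
Longest match has length 2, found at offsets 1, 2; take the smallest, offset 1.
next_char = character at position 8 + 2 = 10 -> 'd'

Best match: offset=1, length=2 (matching 'cc' starting at position 7)
LZ77 triple: (1, 2, 'd')


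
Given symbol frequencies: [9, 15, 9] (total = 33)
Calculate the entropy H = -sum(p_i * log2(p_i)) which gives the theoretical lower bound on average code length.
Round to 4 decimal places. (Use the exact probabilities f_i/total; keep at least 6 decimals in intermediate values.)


Per-symbol terms -p_i * log2(p_i) with p_i = f_i/33:
  p = 9/33 = 0.272727: log2(p) = -1.874469, -p*log2(p) = 0.511219
  p = 15/33 = 0.454545: log2(p) = -1.137504, -p*log2(p) = 0.517047
  p = 9/33 = 0.272727: log2(p) = -1.874469, -p*log2(p) = 0.511219
H = 0.511219 + 0.517047 + 0.511219 = 1.539485

H = 1.5395 bits/symbol


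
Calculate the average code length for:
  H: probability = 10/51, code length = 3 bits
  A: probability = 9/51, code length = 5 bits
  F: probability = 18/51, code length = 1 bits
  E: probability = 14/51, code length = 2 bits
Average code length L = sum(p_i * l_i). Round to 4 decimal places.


Weighted contributions p_i * l_i:
  H: (10/51) * 3 = 30/51
  A: (9/51) * 5 = 45/51
  F: (18/51) * 1 = 18/51
  E: (14/51) * 2 = 28/51
Sum = (30 + 45 + 18 + 28)/51 = 121/51

L = 121/51 = 2.3725 bits/symbol


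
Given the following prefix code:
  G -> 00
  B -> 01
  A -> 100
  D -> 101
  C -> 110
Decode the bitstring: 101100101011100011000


Decoding step by step:
Bits 101 -> D
Bits 100 -> A
Bits 101 -> D
Bits 01 -> B
Bits 110 -> C
Bits 00 -> G
Bits 110 -> C
Bits 00 -> G


Decoded message: DADBCGCG


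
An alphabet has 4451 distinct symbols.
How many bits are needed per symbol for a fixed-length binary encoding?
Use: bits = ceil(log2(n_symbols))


log2(4451) = 12.1199
Bracket: 2^12 = 4096 < 4451 <= 2^13 = 8192
So ceil(log2(4451)) = 13

bits = ceil(log2(4451)) = ceil(12.1199) = 13 bits


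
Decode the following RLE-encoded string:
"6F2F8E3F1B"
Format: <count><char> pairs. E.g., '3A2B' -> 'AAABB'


Expanding each <count><char> pair:
  6F -> 'FFFFFF'
  2F -> 'FF'
  8E -> 'EEEEEEEE'
  3F -> 'FFF'
  1B -> 'B'

Decoded = FFFFFFFFEEEEEEEEFFFB


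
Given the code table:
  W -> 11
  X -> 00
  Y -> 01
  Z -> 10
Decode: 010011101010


Decoding:
01 -> Y
00 -> X
11 -> W
10 -> Z
10 -> Z
10 -> Z


Result: YXWZZZ


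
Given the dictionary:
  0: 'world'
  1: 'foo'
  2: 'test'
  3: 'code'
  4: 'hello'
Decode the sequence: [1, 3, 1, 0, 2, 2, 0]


Look up each index in the dictionary:
  1 -> 'foo'
  3 -> 'code'
  1 -> 'foo'
  0 -> 'world'
  2 -> 'test'
  2 -> 'test'
  0 -> 'world'

Decoded: "foo code foo world test test world"


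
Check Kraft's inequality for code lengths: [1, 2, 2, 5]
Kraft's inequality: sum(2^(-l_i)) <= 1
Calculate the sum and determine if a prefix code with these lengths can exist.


Sum = 2^(-1) + 2^(-2) + 2^(-2) + 2^(-5)
    = 0.5 + 0.25 + 0.25 + 0.03125
    = 33/32 = 1.03125
Since 1.03125 > 1, Kraft's inequality is NOT satisfied.
A prefix code with these lengths CANNOT exist.

Kraft sum = 1.03125. Not satisfied.


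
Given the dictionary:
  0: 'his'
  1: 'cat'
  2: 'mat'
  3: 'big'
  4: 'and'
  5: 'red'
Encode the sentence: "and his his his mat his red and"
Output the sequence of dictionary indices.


Look up each word in the dictionary:
  'and' -> 4
  'his' -> 0
  'his' -> 0
  'his' -> 0
  'mat' -> 2
  'his' -> 0
  'red' -> 5
  'and' -> 4

Encoded: [4, 0, 0, 0, 2, 0, 5, 4]


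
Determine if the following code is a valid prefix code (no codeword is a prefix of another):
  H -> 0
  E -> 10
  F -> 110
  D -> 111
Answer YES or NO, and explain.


Checking each pair (does one codeword prefix another?):
  H='0' vs E='10': no prefix
  H='0' vs F='110': no prefix
  H='0' vs D='111': no prefix
  E='10' vs H='0': no prefix
  E='10' vs F='110': no prefix
  E='10' vs D='111': no prefix
  F='110' vs H='0': no prefix
  F='110' vs E='10': no prefix
  F='110' vs D='111': no prefix
  D='111' vs H='0': no prefix
  D='111' vs E='10': no prefix
  D='111' vs F='110': no prefix
No violation found over all pairs.

YES -- this is a valid prefix code. No codeword is a prefix of any other codeword.


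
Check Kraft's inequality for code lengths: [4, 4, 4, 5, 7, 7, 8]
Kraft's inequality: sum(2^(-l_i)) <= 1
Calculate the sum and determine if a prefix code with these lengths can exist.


Sum = 2^(-4) + 2^(-4) + 2^(-4) + 2^(-5) + 2^(-7) + 2^(-7) + 2^(-8)
    = 0.0625 + 0.0625 + 0.0625 + 0.03125 + 0.0078125 + 0.0078125 + 0.00390625
    = 61/256 = 0.23828125
Since 0.23828125 <= 1, Kraft's inequality IS satisfied.
A prefix code with these lengths CAN exist.

Kraft sum = 0.23828125. Satisfied.


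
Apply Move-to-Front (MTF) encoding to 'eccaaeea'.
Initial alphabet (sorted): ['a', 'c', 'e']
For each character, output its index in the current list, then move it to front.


MTF encoding:
'e': index 2 in ['a', 'c', 'e'] -> ['e', 'a', 'c']
'c': index 2 in ['e', 'a', 'c'] -> ['c', 'e', 'a']
'c': index 0 in ['c', 'e', 'a'] -> ['c', 'e', 'a']
'a': index 2 in ['c', 'e', 'a'] -> ['a', 'c', 'e']
'a': index 0 in ['a', 'c', 'e'] -> ['a', 'c', 'e']
'e': index 2 in ['a', 'c', 'e'] -> ['e', 'a', 'c']
'e': index 0 in ['e', 'a', 'c'] -> ['e', 'a', 'c']
'a': index 1 in ['e', 'a', 'c'] -> ['a', 'e', 'c']


Output: [2, 2, 0, 2, 0, 2, 0, 1]


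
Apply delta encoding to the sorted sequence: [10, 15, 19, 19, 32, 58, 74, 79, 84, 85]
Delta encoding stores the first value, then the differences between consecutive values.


First value: 10
Deltas:
  15 - 10 = 5
  19 - 15 = 4
  19 - 19 = 0
  32 - 19 = 13
  58 - 32 = 26
  74 - 58 = 16
  79 - 74 = 5
  84 - 79 = 5
  85 - 84 = 1


Delta encoded: [10, 5, 4, 0, 13, 26, 16, 5, 5, 1]


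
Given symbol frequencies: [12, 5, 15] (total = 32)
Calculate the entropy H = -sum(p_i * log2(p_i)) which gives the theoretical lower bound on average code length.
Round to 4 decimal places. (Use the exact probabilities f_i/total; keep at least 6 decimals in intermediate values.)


Per-symbol terms -p_i * log2(p_i) with p_i = f_i/32:
  p = 12/32 = 0.375000: log2(p) = -1.415037, -p*log2(p) = 0.530639
  p = 5/32 = 0.156250: log2(p) = -2.678072, -p*log2(p) = 0.418449
  p = 15/32 = 0.468750: log2(p) = -1.093109, -p*log2(p) = 0.512395
H = 0.530639 + 0.418449 + 0.512395 = 1.461483

H = 1.4615 bits/symbol


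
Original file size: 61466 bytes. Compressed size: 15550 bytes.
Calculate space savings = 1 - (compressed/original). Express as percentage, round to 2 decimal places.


ratio = compressed/original = 15550/61466 = 0.252985
savings = 1 - ratio = 1 - 0.252985 = 0.747015
as a percentage: 0.747015 * 100 = 74.7%

Space savings = 1 - 15550/61466 = 74.7%


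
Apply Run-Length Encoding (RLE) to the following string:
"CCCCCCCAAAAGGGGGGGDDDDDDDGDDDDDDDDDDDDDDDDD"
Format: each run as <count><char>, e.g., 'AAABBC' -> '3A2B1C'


Scanning runs left to right:
  i=0: run of 'C' x 7 -> '7C'
  i=7: run of 'A' x 4 -> '4A'
  i=11: run of 'G' x 7 -> '7G'
  i=18: run of 'D' x 7 -> '7D'
  i=25: run of 'G' x 1 -> '1G'
  i=26: run of 'D' x 17 -> '17D'

RLE = 7C4A7G7D1G17D


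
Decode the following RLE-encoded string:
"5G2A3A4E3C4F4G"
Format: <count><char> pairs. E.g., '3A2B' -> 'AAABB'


Expanding each <count><char> pair:
  5G -> 'GGGGG'
  2A -> 'AA'
  3A -> 'AAA'
  4E -> 'EEEE'
  3C -> 'CCC'
  4F -> 'FFFF'
  4G -> 'GGGG'

Decoded = GGGGGAAAAAEEEECCCFFFFGGGG


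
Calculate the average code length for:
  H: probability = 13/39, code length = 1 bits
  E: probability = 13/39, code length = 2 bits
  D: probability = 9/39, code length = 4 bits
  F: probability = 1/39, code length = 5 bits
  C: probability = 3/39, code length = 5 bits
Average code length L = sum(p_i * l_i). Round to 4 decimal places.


Weighted contributions p_i * l_i:
  H: (13/39) * 1 = 13/39
  E: (13/39) * 2 = 26/39
  D: (9/39) * 4 = 36/39
  F: (1/39) * 5 = 5/39
  C: (3/39) * 5 = 15/39
Sum = (13 + 26 + 36 + 5 + 15)/39 = 95/39

L = 95/39 = 2.4359 bits/symbol


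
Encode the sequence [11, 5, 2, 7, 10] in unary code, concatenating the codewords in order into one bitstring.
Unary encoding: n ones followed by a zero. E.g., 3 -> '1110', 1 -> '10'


Encode each number as n ones followed by a terminating 0:
  11 -> 111111111110 (12 bits)
  5 -> 111110 (6 bits)
  2 -> 110 (3 bits)
  7 -> 11111110 (8 bits)
  10 -> 11111111110 (11 bits)
Total length = 12 + 6 + 3 + 8 + 11 = 40 bits.

Unary([11, 5, 2, 7, 10]) = 1111111111101111101101111111011111111110 (40 bits)


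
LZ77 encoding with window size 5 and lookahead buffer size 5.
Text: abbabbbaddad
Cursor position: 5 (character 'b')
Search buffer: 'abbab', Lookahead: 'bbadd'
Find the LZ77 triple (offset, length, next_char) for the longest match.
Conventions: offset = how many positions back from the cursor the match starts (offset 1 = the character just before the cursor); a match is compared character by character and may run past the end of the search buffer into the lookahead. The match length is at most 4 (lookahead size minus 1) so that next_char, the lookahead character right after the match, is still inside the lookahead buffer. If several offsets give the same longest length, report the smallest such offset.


Try each offset into the search buffer:
  offset=1 (pos 4, char 'b'): match length 2
  offset=2 (pos 3, char 'a'): match length 0
  offset=3 (pos 2, char 'b'): match length 1
  offset=4 (pos 1, char 'b'): match length 3
  offset=5 (pos 0, char 'a'): match length 0
Longest match has length 3 at offset 4.
next_char = character at position 5 + 3 = 8 -> 'd'

Best match: offset=4, length=3 (matching 'bba' starting at position 1)
LZ77 triple: (4, 3, 'd')


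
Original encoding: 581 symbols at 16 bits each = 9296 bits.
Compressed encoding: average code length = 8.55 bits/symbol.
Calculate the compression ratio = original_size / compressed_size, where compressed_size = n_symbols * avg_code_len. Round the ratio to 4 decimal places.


original_size = n_symbols * orig_bits = 581 * 16 = 9296 bits
compressed_size = n_symbols * avg_code_len = 581 * 8.55 = 4967.55 bits
ratio = original_size / compressed_size = 9296 / 4967.55 = 1.8713

Compression ratio = 1.8713


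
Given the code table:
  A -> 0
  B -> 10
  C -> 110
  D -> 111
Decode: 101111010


Decoding:
10 -> B
111 -> D
10 -> B
10 -> B


Result: BDBB


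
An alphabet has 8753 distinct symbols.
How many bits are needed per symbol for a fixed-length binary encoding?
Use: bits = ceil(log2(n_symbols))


log2(8753) = 13.0956
Bracket: 2^13 = 8192 < 8753 <= 2^14 = 16384
So ceil(log2(8753)) = 14

bits = ceil(log2(8753)) = ceil(13.0956) = 14 bits


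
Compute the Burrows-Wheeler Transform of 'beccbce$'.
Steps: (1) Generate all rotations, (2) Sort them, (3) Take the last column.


Rotations (sorted):
  0: $beccbce -> last char: e
  1: bce$becc -> last char: c
  2: beccbce$ -> last char: $
  3: cbce$bec -> last char: c
  4: ccbce$be -> last char: e
  5: ce$beccb -> last char: b
  6: e$beccbc -> last char: c
  7: eccbce$b -> last char: b


BWT = ec$cebcb


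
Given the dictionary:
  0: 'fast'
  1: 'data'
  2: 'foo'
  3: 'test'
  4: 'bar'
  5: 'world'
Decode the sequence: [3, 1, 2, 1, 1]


Look up each index in the dictionary:
  3 -> 'test'
  1 -> 'data'
  2 -> 'foo'
  1 -> 'data'
  1 -> 'data'

Decoded: "test data foo data data"


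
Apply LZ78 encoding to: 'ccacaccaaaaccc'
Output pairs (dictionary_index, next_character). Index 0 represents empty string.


LZ78 encoding steps:
Dictionary: {0: ''}
Step 1: w='' (idx 0), next='c' -> output (0, 'c'), add 'c' as idx 1
Step 2: w='c' (idx 1), next='a' -> output (1, 'a'), add 'ca' as idx 2
Step 3: w='ca' (idx 2), next='c' -> output (2, 'c'), add 'cac' as idx 3
Step 4: w='ca' (idx 2), next='a' -> output (2, 'a'), add 'caa' as idx 4
Step 5: w='' (idx 0), next='a' -> output (0, 'a'), add 'a' as idx 5
Step 6: w='a' (idx 5), next='c' -> output (5, 'c'), add 'ac' as idx 6
Step 7: w='c' (idx 1), next='c' -> output (1, 'c'), add 'cc' as idx 7


Encoded: [(0, 'c'), (1, 'a'), (2, 'c'), (2, 'a'), (0, 'a'), (5, 'c'), (1, 'c')]


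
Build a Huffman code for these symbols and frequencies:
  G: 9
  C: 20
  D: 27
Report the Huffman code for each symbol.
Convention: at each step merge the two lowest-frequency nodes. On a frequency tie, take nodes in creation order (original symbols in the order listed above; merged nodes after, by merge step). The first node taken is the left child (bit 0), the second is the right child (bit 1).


Huffman tree construction:
Step 1: Merge G(9) + C(20) = 29
Step 2: Merge D(27) + (G+C)(29) = 56
Read each symbol's code off the tree from the root (left child = 0, right child = 1).

Codes:
  G: 10 (length 2)
  C: 11 (length 2)
  D: 0 (length 1)
Average code length: 85/56 = 1.5179 bits/symbol


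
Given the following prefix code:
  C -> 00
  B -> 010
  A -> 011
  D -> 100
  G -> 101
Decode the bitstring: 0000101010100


Decoding step by step:
Bits 00 -> C
Bits 00 -> C
Bits 101 -> G
Bits 010 -> B
Bits 100 -> D


Decoded message: CCGBD


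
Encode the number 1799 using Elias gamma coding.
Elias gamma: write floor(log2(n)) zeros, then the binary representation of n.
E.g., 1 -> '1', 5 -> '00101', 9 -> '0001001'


num_bits = floor(log2(1799)) + 1 = 11
leading_zeros = num_bits - 1 = 10
binary(1799) = 11100000111

Elias gamma(1799) = '0000000000' + '11100000111' = 000000000011100000111 (21 bits)


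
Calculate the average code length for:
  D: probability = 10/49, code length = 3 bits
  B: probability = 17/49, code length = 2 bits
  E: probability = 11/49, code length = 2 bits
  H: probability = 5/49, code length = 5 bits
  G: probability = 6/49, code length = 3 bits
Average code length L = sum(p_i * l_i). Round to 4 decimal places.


Weighted contributions p_i * l_i:
  D: (10/49) * 3 = 30/49
  B: (17/49) * 2 = 34/49
  E: (11/49) * 2 = 22/49
  H: (5/49) * 5 = 25/49
  G: (6/49) * 3 = 18/49
Sum = (30 + 34 + 22 + 25 + 18)/49 = 129/49

L = 129/49 = 2.6327 bits/symbol


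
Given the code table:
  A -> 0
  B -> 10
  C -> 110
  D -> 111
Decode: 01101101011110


Decoding:
0 -> A
110 -> C
110 -> C
10 -> B
111 -> D
10 -> B


Result: ACCBDB


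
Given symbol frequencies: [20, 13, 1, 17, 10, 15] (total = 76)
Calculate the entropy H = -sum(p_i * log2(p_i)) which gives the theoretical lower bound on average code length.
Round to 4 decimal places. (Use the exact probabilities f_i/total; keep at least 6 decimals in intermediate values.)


Per-symbol terms -p_i * log2(p_i) with p_i = f_i/76:
  p = 20/76 = 0.263158: log2(p) = -1.925999, -p*log2(p) = 0.506842
  p = 13/76 = 0.171053: log2(p) = -2.547488, -p*log2(p) = 0.435754
  p = 1/76 = 0.013158: log2(p) = -6.247928, -p*log2(p) = 0.082210
  p = 17/76 = 0.223684: log2(p) = -2.160465, -p*log2(p) = 0.483262
  p = 10/76 = 0.131579: log2(p) = -2.925999, -p*log2(p) = 0.385000
  p = 15/76 = 0.197368: log2(p) = -2.341037, -p*log2(p) = 0.462047
H = 0.506842 + 0.435754 + 0.082210 + 0.483262 + 0.385000 + 0.462047 = 2.355115

H = 2.3551 bits/symbol


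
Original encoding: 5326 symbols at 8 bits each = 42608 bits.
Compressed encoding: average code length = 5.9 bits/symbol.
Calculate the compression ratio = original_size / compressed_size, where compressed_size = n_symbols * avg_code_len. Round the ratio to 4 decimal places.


original_size = n_symbols * orig_bits = 5326 * 8 = 42608 bits
compressed_size = n_symbols * avg_code_len = 5326 * 5.9 = 31423.4 bits
ratio = original_size / compressed_size = 42608 / 31423.4 = 1.3559

Compression ratio = 1.3559


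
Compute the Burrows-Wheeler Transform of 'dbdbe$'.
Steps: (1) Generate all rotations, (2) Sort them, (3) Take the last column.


Rotations (sorted):
  0: $dbdbe -> last char: e
  1: bdbe$d -> last char: d
  2: be$dbd -> last char: d
  3: dbdbe$ -> last char: $
  4: dbe$db -> last char: b
  5: e$dbdb -> last char: b


BWT = edd$bb


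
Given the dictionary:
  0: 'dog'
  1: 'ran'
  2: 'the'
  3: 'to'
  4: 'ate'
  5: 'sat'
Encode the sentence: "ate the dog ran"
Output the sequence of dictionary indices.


Look up each word in the dictionary:
  'ate' -> 4
  'the' -> 2
  'dog' -> 0
  'ran' -> 1

Encoded: [4, 2, 0, 1]


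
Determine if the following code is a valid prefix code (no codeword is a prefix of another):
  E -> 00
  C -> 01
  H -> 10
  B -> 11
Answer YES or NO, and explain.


Checking each pair (does one codeword prefix another?):
  E='00' vs C='01': no prefix
  E='00' vs H='10': no prefix
  E='00' vs B='11': no prefix
  C='01' vs E='00': no prefix
  C='01' vs H='10': no prefix
  C='01' vs B='11': no prefix
  H='10' vs E='00': no prefix
  H='10' vs C='01': no prefix
  H='10' vs B='11': no prefix
  B='11' vs E='00': no prefix
  B='11' vs C='01': no prefix
  B='11' vs H='10': no prefix
No violation found over all pairs.

YES -- this is a valid prefix code. No codeword is a prefix of any other codeword.


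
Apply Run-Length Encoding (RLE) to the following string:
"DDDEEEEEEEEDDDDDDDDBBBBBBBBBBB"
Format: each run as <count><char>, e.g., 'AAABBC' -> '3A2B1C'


Scanning runs left to right:
  i=0: run of 'D' x 3 -> '3D'
  i=3: run of 'E' x 8 -> '8E'
  i=11: run of 'D' x 8 -> '8D'
  i=19: run of 'B' x 11 -> '11B'

RLE = 3D8E8D11B


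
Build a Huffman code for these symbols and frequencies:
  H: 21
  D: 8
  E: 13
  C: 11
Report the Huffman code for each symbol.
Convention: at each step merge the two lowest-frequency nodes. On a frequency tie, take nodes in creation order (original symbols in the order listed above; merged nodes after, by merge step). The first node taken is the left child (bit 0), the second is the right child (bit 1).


Huffman tree construction:
Step 1: Merge D(8) + C(11) = 19
Step 2: Merge E(13) + (D+C)(19) = 32
Step 3: Merge H(21) + (E+(D+C))(32) = 53
Read each symbol's code off the tree from the root (left child = 0, right child = 1).

Codes:
  H: 0 (length 1)
  D: 110 (length 3)
  E: 10 (length 2)
  C: 111 (length 3)
Average code length: 104/53 = 1.9623 bits/symbol


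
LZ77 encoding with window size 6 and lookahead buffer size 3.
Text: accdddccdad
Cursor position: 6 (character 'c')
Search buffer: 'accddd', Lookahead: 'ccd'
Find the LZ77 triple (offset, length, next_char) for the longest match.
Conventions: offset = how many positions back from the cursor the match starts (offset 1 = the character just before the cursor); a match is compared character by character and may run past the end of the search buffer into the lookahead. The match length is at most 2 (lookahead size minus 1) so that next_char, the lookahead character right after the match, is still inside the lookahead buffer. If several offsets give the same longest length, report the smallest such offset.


Try each offset into the search buffer:
  offset=1 (pos 5, char 'd'): match length 0
  offset=2 (pos 4, char 'd'): match length 0
  offset=3 (pos 3, char 'd'): match length 0
  offset=4 (pos 2, char 'c'): match length 1
  offset=5 (pos 1, char 'c'): match length 2
  offset=6 (pos 0, char 'a'): match length 0
Longest match has length 2 at offset 5.
next_char = character at position 6 + 2 = 8 -> 'd'

Best match: offset=5, length=2 (matching 'cc' starting at position 1)
LZ77 triple: (5, 2, 'd')


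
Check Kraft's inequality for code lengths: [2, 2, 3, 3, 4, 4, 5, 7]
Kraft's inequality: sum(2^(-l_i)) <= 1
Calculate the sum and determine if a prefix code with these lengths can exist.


Sum = 2^(-2) + 2^(-2) + 2^(-3) + 2^(-3) + 2^(-4) + 2^(-4) + 2^(-5) + 2^(-7)
    = 0.25 + 0.25 + 0.125 + 0.125 + 0.0625 + 0.0625 + 0.03125 + 0.0078125
    = 117/128 = 0.9140625
Since 0.9140625 <= 1, Kraft's inequality IS satisfied.
A prefix code with these lengths CAN exist.

Kraft sum = 0.9140625. Satisfied.


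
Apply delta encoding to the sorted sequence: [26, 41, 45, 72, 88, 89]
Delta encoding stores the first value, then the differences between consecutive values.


First value: 26
Deltas:
  41 - 26 = 15
  45 - 41 = 4
  72 - 45 = 27
  88 - 72 = 16
  89 - 88 = 1


Delta encoded: [26, 15, 4, 27, 16, 1]


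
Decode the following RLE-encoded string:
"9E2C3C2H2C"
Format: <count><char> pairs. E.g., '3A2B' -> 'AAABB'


Expanding each <count><char> pair:
  9E -> 'EEEEEEEEE'
  2C -> 'CC'
  3C -> 'CCC'
  2H -> 'HH'
  2C -> 'CC'

Decoded = EEEEEEEEECCCCCHHCC


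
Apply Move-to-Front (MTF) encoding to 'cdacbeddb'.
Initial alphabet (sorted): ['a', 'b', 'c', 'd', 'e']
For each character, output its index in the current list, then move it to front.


MTF encoding:
'c': index 2 in ['a', 'b', 'c', 'd', 'e'] -> ['c', 'a', 'b', 'd', 'e']
'd': index 3 in ['c', 'a', 'b', 'd', 'e'] -> ['d', 'c', 'a', 'b', 'e']
'a': index 2 in ['d', 'c', 'a', 'b', 'e'] -> ['a', 'd', 'c', 'b', 'e']
'c': index 2 in ['a', 'd', 'c', 'b', 'e'] -> ['c', 'a', 'd', 'b', 'e']
'b': index 3 in ['c', 'a', 'd', 'b', 'e'] -> ['b', 'c', 'a', 'd', 'e']
'e': index 4 in ['b', 'c', 'a', 'd', 'e'] -> ['e', 'b', 'c', 'a', 'd']
'd': index 4 in ['e', 'b', 'c', 'a', 'd'] -> ['d', 'e', 'b', 'c', 'a']
'd': index 0 in ['d', 'e', 'b', 'c', 'a'] -> ['d', 'e', 'b', 'c', 'a']
'b': index 2 in ['d', 'e', 'b', 'c', 'a'] -> ['b', 'd', 'e', 'c', 'a']


Output: [2, 3, 2, 2, 3, 4, 4, 0, 2]


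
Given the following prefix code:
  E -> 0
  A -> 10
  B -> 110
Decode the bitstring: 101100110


Decoding step by step:
Bits 10 -> A
Bits 110 -> B
Bits 0 -> E
Bits 110 -> B


Decoded message: ABEB


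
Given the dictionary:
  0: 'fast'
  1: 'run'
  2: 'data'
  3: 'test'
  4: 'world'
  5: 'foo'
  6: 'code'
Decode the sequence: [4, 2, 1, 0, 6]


Look up each index in the dictionary:
  4 -> 'world'
  2 -> 'data'
  1 -> 'run'
  0 -> 'fast'
  6 -> 'code'

Decoded: "world data run fast code"


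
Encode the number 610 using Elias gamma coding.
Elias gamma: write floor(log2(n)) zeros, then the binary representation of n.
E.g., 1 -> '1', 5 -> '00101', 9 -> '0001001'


num_bits = floor(log2(610)) + 1 = 10
leading_zeros = num_bits - 1 = 9
binary(610) = 1001100010

Elias gamma(610) = '000000000' + '1001100010' = 0000000001001100010 (19 bits)


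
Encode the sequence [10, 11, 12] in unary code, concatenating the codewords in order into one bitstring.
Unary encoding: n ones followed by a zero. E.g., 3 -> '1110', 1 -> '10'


Encode each number as n ones followed by a terminating 0:
  10 -> 11111111110 (11 bits)
  11 -> 111111111110 (12 bits)
  12 -> 1111111111110 (13 bits)
Total length = 11 + 12 + 13 = 36 bits.

Unary([10, 11, 12]) = 111111111101111111111101111111111110 (36 bits)


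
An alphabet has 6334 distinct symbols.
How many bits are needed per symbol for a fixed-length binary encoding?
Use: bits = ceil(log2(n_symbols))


log2(6334) = 12.6289
Bracket: 2^12 = 4096 < 6334 <= 2^13 = 8192
So ceil(log2(6334)) = 13

bits = ceil(log2(6334)) = ceil(12.6289) = 13 bits


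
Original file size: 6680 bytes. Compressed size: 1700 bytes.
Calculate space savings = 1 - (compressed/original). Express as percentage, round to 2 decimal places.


ratio = compressed/original = 1700/6680 = 0.254491
savings = 1 - ratio = 1 - 0.254491 = 0.745509
as a percentage: 0.745509 * 100 = 74.55%

Space savings = 1 - 1700/6680 = 74.55%


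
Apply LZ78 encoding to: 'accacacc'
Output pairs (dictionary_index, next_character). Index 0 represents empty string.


LZ78 encoding steps:
Dictionary: {0: ''}
Step 1: w='' (idx 0), next='a' -> output (0, 'a'), add 'a' as idx 1
Step 2: w='' (idx 0), next='c' -> output (0, 'c'), add 'c' as idx 2
Step 3: w='c' (idx 2), next='a' -> output (2, 'a'), add 'ca' as idx 3
Step 4: w='ca' (idx 3), next='c' -> output (3, 'c'), add 'cac' as idx 4
Step 5: w='c' (idx 2), end of input -> output (2, '')


Encoded: [(0, 'a'), (0, 'c'), (2, 'a'), (3, 'c'), (2, '')]


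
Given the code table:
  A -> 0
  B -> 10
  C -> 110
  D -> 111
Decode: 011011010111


Decoding:
0 -> A
110 -> C
110 -> C
10 -> B
111 -> D


Result: ACCBD


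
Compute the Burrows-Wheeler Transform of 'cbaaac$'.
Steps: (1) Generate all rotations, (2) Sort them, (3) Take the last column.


Rotations (sorted):
  0: $cbaaac -> last char: c
  1: aaac$cb -> last char: b
  2: aac$cba -> last char: a
  3: ac$cbaa -> last char: a
  4: baaac$c -> last char: c
  5: c$cbaaa -> last char: a
  6: cbaaac$ -> last char: $


BWT = cbaaca$


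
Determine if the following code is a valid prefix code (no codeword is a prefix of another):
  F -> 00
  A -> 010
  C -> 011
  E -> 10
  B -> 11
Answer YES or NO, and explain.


Checking each pair (does one codeword prefix another?):
  F='00' vs A='010': no prefix
  F='00' vs C='011': no prefix
  F='00' vs E='10': no prefix
  F='00' vs B='11': no prefix
  A='010' vs F='00': no prefix
  A='010' vs C='011': no prefix
  A='010' vs E='10': no prefix
  A='010' vs B='11': no prefix
  C='011' vs F='00': no prefix
  C='011' vs A='010': no prefix
  C='011' vs E='10': no prefix
  C='011' vs B='11': no prefix
  E='10' vs F='00': no prefix
  E='10' vs A='010': no prefix
  E='10' vs C='011': no prefix
  E='10' vs B='11': no prefix
  B='11' vs F='00': no prefix
  B='11' vs A='010': no prefix
  B='11' vs C='011': no prefix
  B='11' vs E='10': no prefix
No violation found over all pairs.

YES -- this is a valid prefix code. No codeword is a prefix of any other codeword.


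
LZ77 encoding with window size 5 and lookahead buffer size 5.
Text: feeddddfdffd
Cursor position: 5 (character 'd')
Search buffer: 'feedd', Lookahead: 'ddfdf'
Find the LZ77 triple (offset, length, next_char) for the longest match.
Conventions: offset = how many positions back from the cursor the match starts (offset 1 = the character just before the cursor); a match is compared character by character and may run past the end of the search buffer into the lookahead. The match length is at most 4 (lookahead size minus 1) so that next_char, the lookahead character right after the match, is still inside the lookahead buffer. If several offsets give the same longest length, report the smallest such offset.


Try each offset into the search buffer:
  offset=1 (pos 4, char 'd'): match length 2
  offset=2 (pos 3, char 'd'): match length 2
  offset=3 (pos 2, char 'e'): match length 0
  offset=4 (pos 1, char 'e'): match length 0
  offset=5 (pos 0, char 'f'): match length 0
Longest match has length 2, found at offsets 1, 2; take the smallest, offset 1.
next_char = character at position 5 + 2 = 7 -> 'f'

Best match: offset=1, length=2 (matching 'dd' starting at position 4)
LZ77 triple: (1, 2, 'f')


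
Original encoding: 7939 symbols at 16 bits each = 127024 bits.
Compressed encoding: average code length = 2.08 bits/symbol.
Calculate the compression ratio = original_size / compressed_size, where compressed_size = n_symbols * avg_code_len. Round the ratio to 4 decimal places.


original_size = n_symbols * orig_bits = 7939 * 16 = 127024 bits
compressed_size = n_symbols * avg_code_len = 7939 * 2.08 = 16513.12 bits
ratio = original_size / compressed_size = 127024 / 16513.12 = 7.6923

Compression ratio = 7.6923


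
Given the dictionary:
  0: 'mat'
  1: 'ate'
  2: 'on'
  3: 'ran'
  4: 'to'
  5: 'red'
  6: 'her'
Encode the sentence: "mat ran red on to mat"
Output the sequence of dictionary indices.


Look up each word in the dictionary:
  'mat' -> 0
  'ran' -> 3
  'red' -> 5
  'on' -> 2
  'to' -> 4
  'mat' -> 0

Encoded: [0, 3, 5, 2, 4, 0]


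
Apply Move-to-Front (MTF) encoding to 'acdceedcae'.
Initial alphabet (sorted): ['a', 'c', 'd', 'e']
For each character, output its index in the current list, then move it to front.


MTF encoding:
'a': index 0 in ['a', 'c', 'd', 'e'] -> ['a', 'c', 'd', 'e']
'c': index 1 in ['a', 'c', 'd', 'e'] -> ['c', 'a', 'd', 'e']
'd': index 2 in ['c', 'a', 'd', 'e'] -> ['d', 'c', 'a', 'e']
'c': index 1 in ['d', 'c', 'a', 'e'] -> ['c', 'd', 'a', 'e']
'e': index 3 in ['c', 'd', 'a', 'e'] -> ['e', 'c', 'd', 'a']
'e': index 0 in ['e', 'c', 'd', 'a'] -> ['e', 'c', 'd', 'a']
'd': index 2 in ['e', 'c', 'd', 'a'] -> ['d', 'e', 'c', 'a']
'c': index 2 in ['d', 'e', 'c', 'a'] -> ['c', 'd', 'e', 'a']
'a': index 3 in ['c', 'd', 'e', 'a'] -> ['a', 'c', 'd', 'e']
'e': index 3 in ['a', 'c', 'd', 'e'] -> ['e', 'a', 'c', 'd']


Output: [0, 1, 2, 1, 3, 0, 2, 2, 3, 3]


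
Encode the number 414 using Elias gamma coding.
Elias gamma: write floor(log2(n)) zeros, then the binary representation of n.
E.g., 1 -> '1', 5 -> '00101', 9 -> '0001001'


num_bits = floor(log2(414)) + 1 = 9
leading_zeros = num_bits - 1 = 8
binary(414) = 110011110

Elias gamma(414) = '00000000' + '110011110' = 00000000110011110 (17 bits)


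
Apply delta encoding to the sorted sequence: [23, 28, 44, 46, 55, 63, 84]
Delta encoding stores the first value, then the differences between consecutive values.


First value: 23
Deltas:
  28 - 23 = 5
  44 - 28 = 16
  46 - 44 = 2
  55 - 46 = 9
  63 - 55 = 8
  84 - 63 = 21


Delta encoded: [23, 5, 16, 2, 9, 8, 21]


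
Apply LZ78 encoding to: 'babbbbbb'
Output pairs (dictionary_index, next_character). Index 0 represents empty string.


LZ78 encoding steps:
Dictionary: {0: ''}
Step 1: w='' (idx 0), next='b' -> output (0, 'b'), add 'b' as idx 1
Step 2: w='' (idx 0), next='a' -> output (0, 'a'), add 'a' as idx 2
Step 3: w='b' (idx 1), next='b' -> output (1, 'b'), add 'bb' as idx 3
Step 4: w='bb' (idx 3), next='b' -> output (3, 'b'), add 'bbb' as idx 4
Step 5: w='b' (idx 1), end of input -> output (1, '')


Encoded: [(0, 'b'), (0, 'a'), (1, 'b'), (3, 'b'), (1, '')]


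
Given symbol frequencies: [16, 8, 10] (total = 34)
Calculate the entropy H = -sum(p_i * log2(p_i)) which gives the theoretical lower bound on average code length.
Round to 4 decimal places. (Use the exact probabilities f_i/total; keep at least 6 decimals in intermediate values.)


Per-symbol terms -p_i * log2(p_i) with p_i = f_i/34:
  p = 16/34 = 0.470588: log2(p) = -1.087463, -p*log2(p) = 0.511747
  p = 8/34 = 0.235294: log2(p) = -2.087463, -p*log2(p) = 0.491168
  p = 10/34 = 0.294118: log2(p) = -1.765535, -p*log2(p) = 0.519275
H = 0.511747 + 0.491168 + 0.519275 = 1.522190

H = 1.5222 bits/symbol


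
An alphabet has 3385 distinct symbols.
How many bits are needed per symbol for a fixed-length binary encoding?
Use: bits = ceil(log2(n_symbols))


log2(3385) = 11.7249
Bracket: 2^11 = 2048 < 3385 <= 2^12 = 4096
So ceil(log2(3385)) = 12

bits = ceil(log2(3385)) = ceil(11.7249) = 12 bits


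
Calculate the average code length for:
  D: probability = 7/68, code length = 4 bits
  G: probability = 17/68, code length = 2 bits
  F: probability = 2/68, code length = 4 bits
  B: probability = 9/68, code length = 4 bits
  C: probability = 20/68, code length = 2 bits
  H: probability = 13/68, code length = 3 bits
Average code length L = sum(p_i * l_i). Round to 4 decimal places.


Weighted contributions p_i * l_i:
  D: (7/68) * 4 = 28/68
  G: (17/68) * 2 = 34/68
  F: (2/68) * 4 = 8/68
  B: (9/68) * 4 = 36/68
  C: (20/68) * 2 = 40/68
  H: (13/68) * 3 = 39/68
Sum = (28 + 34 + 8 + 36 + 40 + 39)/68 = 185/68

L = 185/68 = 2.7206 bits/symbol


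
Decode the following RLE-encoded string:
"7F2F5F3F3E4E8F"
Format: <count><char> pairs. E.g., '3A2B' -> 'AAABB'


Expanding each <count><char> pair:
  7F -> 'FFFFFFF'
  2F -> 'FF'
  5F -> 'FFFFF'
  3F -> 'FFF'
  3E -> 'EEE'
  4E -> 'EEEE'
  8F -> 'FFFFFFFF'

Decoded = FFFFFFFFFFFFFFFFFEEEEEEEFFFFFFFF


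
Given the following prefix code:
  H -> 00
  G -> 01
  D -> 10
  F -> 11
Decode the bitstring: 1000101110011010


Decoding step by step:
Bits 10 -> D
Bits 00 -> H
Bits 10 -> D
Bits 11 -> F
Bits 10 -> D
Bits 01 -> G
Bits 10 -> D
Bits 10 -> D


Decoded message: DHDFDGDD


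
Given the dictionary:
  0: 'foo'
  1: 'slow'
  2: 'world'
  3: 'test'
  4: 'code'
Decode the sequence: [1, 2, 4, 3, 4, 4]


Look up each index in the dictionary:
  1 -> 'slow'
  2 -> 'world'
  4 -> 'code'
  3 -> 'test'
  4 -> 'code'
  4 -> 'code'

Decoded: "slow world code test code code"


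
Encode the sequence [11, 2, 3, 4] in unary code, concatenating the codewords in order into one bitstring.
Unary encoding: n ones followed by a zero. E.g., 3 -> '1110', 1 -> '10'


Encode each number as n ones followed by a terminating 0:
  11 -> 111111111110 (12 bits)
  2 -> 110 (3 bits)
  3 -> 1110 (4 bits)
  4 -> 11110 (5 bits)
Total length = 12 + 3 + 4 + 5 = 24 bits.

Unary([11, 2, 3, 4]) = 111111111110110111011110 (24 bits)


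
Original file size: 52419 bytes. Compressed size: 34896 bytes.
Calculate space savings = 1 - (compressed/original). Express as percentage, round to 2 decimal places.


ratio = compressed/original = 34896/52419 = 0.665713
savings = 1 - ratio = 1 - 0.665713 = 0.334287
as a percentage: 0.334287 * 100 = 33.43%

Space savings = 1 - 34896/52419 = 33.43%


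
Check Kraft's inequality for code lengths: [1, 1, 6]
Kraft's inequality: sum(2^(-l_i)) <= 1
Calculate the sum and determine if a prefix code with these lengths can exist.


Sum = 2^(-1) + 2^(-1) + 2^(-6)
    = 0.5 + 0.5 + 0.015625
    = 65/64 = 1.015625
Since 1.015625 > 1, Kraft's inequality is NOT satisfied.
A prefix code with these lengths CANNOT exist.

Kraft sum = 1.015625. Not satisfied.


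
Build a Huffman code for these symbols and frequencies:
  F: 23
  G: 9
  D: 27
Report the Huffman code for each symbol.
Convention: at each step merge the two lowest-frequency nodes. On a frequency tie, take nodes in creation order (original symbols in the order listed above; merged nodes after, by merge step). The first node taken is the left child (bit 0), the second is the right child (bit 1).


Huffman tree construction:
Step 1: Merge G(9) + F(23) = 32
Step 2: Merge D(27) + (G+F)(32) = 59
Read each symbol's code off the tree from the root (left child = 0, right child = 1).

Codes:
  F: 11 (length 2)
  G: 10 (length 2)
  D: 0 (length 1)
Average code length: 91/59 = 1.5424 bits/symbol


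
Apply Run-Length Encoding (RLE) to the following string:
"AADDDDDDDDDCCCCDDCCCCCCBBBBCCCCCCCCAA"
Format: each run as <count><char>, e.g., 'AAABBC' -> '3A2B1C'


Scanning runs left to right:
  i=0: run of 'A' x 2 -> '2A'
  i=2: run of 'D' x 9 -> '9D'
  i=11: run of 'C' x 4 -> '4C'
  i=15: run of 'D' x 2 -> '2D'
  i=17: run of 'C' x 6 -> '6C'
  i=23: run of 'B' x 4 -> '4B'
  i=27: run of 'C' x 8 -> '8C'
  i=35: run of 'A' x 2 -> '2A'

RLE = 2A9D4C2D6C4B8C2A
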